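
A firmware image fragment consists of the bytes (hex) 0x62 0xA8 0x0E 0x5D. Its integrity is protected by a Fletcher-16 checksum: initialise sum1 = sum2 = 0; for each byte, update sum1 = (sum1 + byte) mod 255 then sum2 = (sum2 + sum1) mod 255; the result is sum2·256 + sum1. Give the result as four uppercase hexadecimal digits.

Running sums (mod 255):
  after byte 0 (0x62): sum1=98, sum2=98
  after byte 1 (0xA8): sum1=11, sum2=109
  after byte 2 (0x0E): sum1=25, sum2=134
  after byte 3 (0x5D): sum1=118, sum2=252
Checksum = sum2·256 + sum1 = 252·256 + 118 = 64630 = 0xFC76.

FC76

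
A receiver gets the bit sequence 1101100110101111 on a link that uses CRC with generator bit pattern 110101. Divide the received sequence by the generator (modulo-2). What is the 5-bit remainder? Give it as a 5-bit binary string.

01110

Modulo-2 division of 1101100110101111 by 110101:
  pos 0: 110110 XOR 110101 = 000011
  pos 4: 110110 XOR 110101 = 000011
  pos 8: 111011 XOR 110101 = 001110
  pos 10: 111011 XOR 110101 = 001110
Remainder = 01110 (nonzero — an error is detected).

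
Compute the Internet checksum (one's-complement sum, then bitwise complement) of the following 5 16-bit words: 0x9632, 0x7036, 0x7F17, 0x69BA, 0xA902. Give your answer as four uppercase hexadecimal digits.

67C2

One's-complement addition (fold any carry out of bit 15 back into bit 0):
  0x9632 + 0x7036 = 0x10668 → wrap carry → 0x0669
  0x0669 + 0x7F17 = 0x08580
  0x8580 + 0x69BA = 0x0EF3A
  0xEF3A + 0xA902 = 0x1983C → wrap carry → 0x983D
One's-complement sum = 0x983D.
Checksum = ~0x983D & 0xFFFF = 0x67C2.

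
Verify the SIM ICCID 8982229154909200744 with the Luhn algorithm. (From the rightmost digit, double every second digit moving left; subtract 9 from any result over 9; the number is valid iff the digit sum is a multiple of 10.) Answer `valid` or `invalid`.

From the right, keep odd positions and double even positions (subtract 9 from any doubled value over 9):
  doubled (positions 2,4,...): 8 0 4 0 8 2 4 4 9 → sum 39
  kept (positions 1,3,...): 4 7 0 9 9 5 9 2 8 8 → sum 61
Total = 100.
100 mod 10 = 0, so the number is valid.

valid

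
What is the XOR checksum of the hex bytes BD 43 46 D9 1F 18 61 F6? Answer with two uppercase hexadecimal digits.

XOR the bytes together:
  start with 0xBD
  0xBD ⊕ 0x43 = 0xFE
  0xFE ⊕ 0x46 = 0xB8
  0xB8 ⊕ 0xD9 = 0x61
  0x61 ⊕ 0x1F = 0x7E
  0x7E ⊕ 0x18 = 0x66
  0x66 ⊕ 0x61 = 0x07
  0x07 ⊕ 0xF6 = 0xF1

F1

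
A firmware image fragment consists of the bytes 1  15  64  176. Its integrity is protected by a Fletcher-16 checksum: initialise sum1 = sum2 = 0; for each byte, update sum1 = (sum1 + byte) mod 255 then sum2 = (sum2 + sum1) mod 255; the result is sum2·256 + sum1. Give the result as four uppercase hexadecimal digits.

Running sums (mod 255):
  after byte 0 (1): sum1=1, sum2=1
  after byte 1 (15): sum1=16, sum2=17
  after byte 2 (64): sum1=80, sum2=97
  after byte 3 (176): sum1=1, sum2=98
Checksum = sum2·256 + sum1 = 98·256 + 1 = 25089 = 0x6201.

6201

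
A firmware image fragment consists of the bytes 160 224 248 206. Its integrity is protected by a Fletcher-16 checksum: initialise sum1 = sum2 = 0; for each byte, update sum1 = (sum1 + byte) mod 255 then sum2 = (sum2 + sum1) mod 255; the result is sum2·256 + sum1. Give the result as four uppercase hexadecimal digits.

E549

Running sums (mod 255):
  after byte 0 (160): sum1=160, sum2=160
  after byte 1 (224): sum1=129, sum2=34
  after byte 2 (248): sum1=122, sum2=156
  after byte 3 (206): sum1=73, sum2=229
Checksum = sum2·256 + sum1 = 229·256 + 73 = 58697 = 0xE549.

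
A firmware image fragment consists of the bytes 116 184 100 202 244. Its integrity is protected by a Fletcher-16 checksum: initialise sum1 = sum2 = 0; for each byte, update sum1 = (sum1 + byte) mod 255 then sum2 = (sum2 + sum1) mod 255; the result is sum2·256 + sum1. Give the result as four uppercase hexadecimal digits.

E051

Running sums (mod 255):
  after byte 0 (116): sum1=116, sum2=116
  after byte 1 (184): sum1=45, sum2=161
  after byte 2 (100): sum1=145, sum2=51
  after byte 3 (202): sum1=92, sum2=143
  after byte 4 (244): sum1=81, sum2=224
Checksum = sum2·256 + sum1 = 224·256 + 81 = 57425 = 0xE051.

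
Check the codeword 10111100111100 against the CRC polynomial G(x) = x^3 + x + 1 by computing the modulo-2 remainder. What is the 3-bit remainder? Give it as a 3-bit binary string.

Modulo-2 division of 10111100111100 by 1011:
  pos 0: 1011 XOR 1011 = 0000
  pos 4: 1100 XOR 1011 = 0111
  pos 5: 1111 XOR 1011 = 0100
  pos 6: 1001 XOR 1011 = 0010
  pos 8: 1011 XOR 1011 = 0000
Remainder = 000 (zero — the frame passes the CRC check).

000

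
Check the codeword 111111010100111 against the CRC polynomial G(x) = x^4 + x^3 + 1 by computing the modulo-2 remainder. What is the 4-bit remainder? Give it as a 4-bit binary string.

Modulo-2 division of 111111010100111 by 11001:
  pos 0: 11111 XOR 11001 = 00110
  pos 2: 11010 XOR 11001 = 00011
  pos 5: 11101 XOR 11001 = 00100
  pos 7: 10000 XOR 11001 = 01001
  pos 8: 10011 XOR 11001 = 01010
  pos 9: 10101 XOR 11001 = 01100
  pos 10: 11001 XOR 11001 = 00000
Remainder = 0000 (zero — the frame passes the CRC check).

0000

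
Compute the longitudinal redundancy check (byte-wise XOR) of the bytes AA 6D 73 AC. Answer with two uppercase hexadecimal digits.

18

XOR the bytes together:
  start with 0xAA
  0xAA ⊕ 0x6D = 0xC7
  0xC7 ⊕ 0x73 = 0xB4
  0xB4 ⊕ 0xAC = 0x18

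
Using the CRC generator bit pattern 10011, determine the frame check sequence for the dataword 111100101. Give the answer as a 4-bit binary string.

Append 4 zeros: 1111001010000. Divide by 10011 (XOR where the leading bit is 1):
  pos 0: 11110 XOR 10011 = 01101
  pos 1: 11010 XOR 10011 = 01001
  pos 2: 10011 XOR 10011 = 00000
  pos 8: 10000 XOR 10011 = 00011
Remainder (last 4 bits) = 0011. This is the CRC / FCS.

0011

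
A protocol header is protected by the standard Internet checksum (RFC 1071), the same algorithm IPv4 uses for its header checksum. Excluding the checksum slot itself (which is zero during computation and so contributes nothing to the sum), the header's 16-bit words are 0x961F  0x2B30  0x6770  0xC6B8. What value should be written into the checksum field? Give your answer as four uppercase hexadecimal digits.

1087

One's-complement addition (fold any carry out of bit 15 back into bit 0):
  0x961F + 0x2B30 = 0x0C14F
  0xC14F + 0x6770 = 0x128BF → wrap carry → 0x28C0
  0x28C0 + 0xC6B8 = 0x0EF78
One's-complement sum = 0xEF78.
Checksum = ~0xEF78 & 0xFFFF = 0x1087.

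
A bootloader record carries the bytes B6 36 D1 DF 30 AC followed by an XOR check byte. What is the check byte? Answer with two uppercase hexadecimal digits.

12

XOR the bytes together:
  start with 0xB6
  0xB6 ⊕ 0x36 = 0x80
  0x80 ⊕ 0xD1 = 0x51
  0x51 ⊕ 0xDF = 0x8E
  0x8E ⊕ 0x30 = 0xBE
  0xBE ⊕ 0xAC = 0x12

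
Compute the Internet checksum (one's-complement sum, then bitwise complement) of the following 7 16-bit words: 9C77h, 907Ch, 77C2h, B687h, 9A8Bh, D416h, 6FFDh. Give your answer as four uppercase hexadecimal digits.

C621

One's-complement addition (fold any carry out of bit 15 back into bit 0):
  0x9C77 + 0x907C = 0x12CF3 → wrap carry → 0x2CF4
  0x2CF4 + 0x77C2 = 0x0A4B6
  0xA4B6 + 0xB687 = 0x15B3D → wrap carry → 0x5B3E
  0x5B3E + 0x9A8B = 0x0F5C9
  0xF5C9 + 0xD416 = 0x1C9DF → wrap carry → 0xC9E0
  0xC9E0 + 0x6FFD = 0x139DD → wrap carry → 0x39DE
One's-complement sum = 0x39DE.
Checksum = ~0x39DE & 0xFFFF = 0xC621.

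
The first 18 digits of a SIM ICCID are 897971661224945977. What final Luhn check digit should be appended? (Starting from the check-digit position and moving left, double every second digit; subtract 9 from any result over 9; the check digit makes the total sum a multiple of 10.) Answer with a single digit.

1

Partial digits right→left: 7 7 9 5 4 9 4 2 2 1 6 6 1 7 9 7 9 8
Double every second digit counting from the check-digit position (so the 1st, 3rd, 5th, ... of the partial from the right).
  doubled (with −9 where >9): 5 9 8 8 4 3 2 9 9 → sum 57
  kept as-is: 7 5 9 2 1 6 7 7 8 → sum 52
Total = 57 + 52 = 109.
Check digit = (10 − (109 mod 10)) mod 10 = 1.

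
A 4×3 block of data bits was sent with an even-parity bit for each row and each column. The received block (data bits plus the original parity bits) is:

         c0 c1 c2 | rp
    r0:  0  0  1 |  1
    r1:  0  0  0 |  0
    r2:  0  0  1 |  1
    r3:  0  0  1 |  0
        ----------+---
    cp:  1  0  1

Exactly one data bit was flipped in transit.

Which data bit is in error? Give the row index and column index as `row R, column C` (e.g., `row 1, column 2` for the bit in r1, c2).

row 3, column 0

Recompute each row's even parity and compare to rp:
  r0: data parity 1, sent rp 1 → ok
  r1: data parity 0, sent rp 0 → ok
  r2: data parity 1, sent rp 1 → ok
  r3: data parity 1, sent rp 0 → mismatch
Recompute each column's even parity and compare to cp:
  c0: data parity 0, sent cp 1 → mismatch
  c1: data parity 0, sent cp 0 → ok
  c2: data parity 1, sent cp 1 → ok
Exactly one row (r3) and one column (c0) fail → the flipped bit is at their intersection.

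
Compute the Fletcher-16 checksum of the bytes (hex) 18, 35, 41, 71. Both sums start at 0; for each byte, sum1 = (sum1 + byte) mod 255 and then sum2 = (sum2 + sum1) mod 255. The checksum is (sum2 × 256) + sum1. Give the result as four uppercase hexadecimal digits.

Running sums (mod 255):
  after byte 0 (18): sum1=24, sum2=24
  after byte 1 (35): sum1=77, sum2=101
  after byte 2 (41): sum1=142, sum2=243
  after byte 3 (71): sum1=0, sum2=243
Checksum = sum2·256 + sum1 = 243·256 + 0 = 62208 = 0xF300.

F300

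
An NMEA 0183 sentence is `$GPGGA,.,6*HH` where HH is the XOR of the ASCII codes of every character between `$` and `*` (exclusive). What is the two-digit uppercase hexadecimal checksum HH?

XOR the ASCII codes of the payload characters:
  'G' = 0x47 → acc = 0x47
  'P' = 0x50 → acc = 0x17
  'G' = 0x47 → acc = 0x50
  'G' = 0x47 → acc = 0x17
  'A' = 0x41 → acc = 0x56
  ',' = 0x2C → acc = 0x7A
  '.' = 0x2E → acc = 0x54
  ',' = 0x2C → acc = 0x78
  '6' = 0x36 → acc = 0x4E
Checksum = 0x4E.

4E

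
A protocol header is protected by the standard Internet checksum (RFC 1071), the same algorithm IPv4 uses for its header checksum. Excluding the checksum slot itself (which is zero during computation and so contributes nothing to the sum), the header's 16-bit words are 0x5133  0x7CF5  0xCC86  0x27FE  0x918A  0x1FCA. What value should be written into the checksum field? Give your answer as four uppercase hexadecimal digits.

8BFD

One's-complement addition (fold any carry out of bit 15 back into bit 0):
  0x5133 + 0x7CF5 = 0x0CE28
  0xCE28 + 0xCC86 = 0x19AAE → wrap carry → 0x9AAF
  0x9AAF + 0x27FE = 0x0C2AD
  0xC2AD + 0x918A = 0x15437 → wrap carry → 0x5438
  0x5438 + 0x1FCA = 0x07402
One's-complement sum = 0x7402.
Checksum = ~0x7402 & 0xFFFF = 0x8BFD.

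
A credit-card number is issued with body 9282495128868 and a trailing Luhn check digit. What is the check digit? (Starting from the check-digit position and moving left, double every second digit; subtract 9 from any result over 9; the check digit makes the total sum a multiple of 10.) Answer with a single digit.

Partial digits right→left: 8 6 8 8 2 1 5 9 4 2 8 2 9
Double every second digit counting from the check-digit position (so the 1st, 3rd, 5th, ... of the partial from the right).
  doubled (with −9 where >9): 7 7 4 1 8 7 9 → sum 43
  kept as-is: 6 8 1 9 2 2 → sum 28
Total = 43 + 28 = 71.
Check digit = (10 − (71 mod 10)) mod 10 = 9.

9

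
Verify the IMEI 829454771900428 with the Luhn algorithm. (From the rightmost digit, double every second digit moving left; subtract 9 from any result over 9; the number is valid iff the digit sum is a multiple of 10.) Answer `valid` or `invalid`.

valid

From the right, keep odd positions and double even positions (subtract 9 from any doubled value over 9):
  doubled (positions 2,4,...): 4 0 9 5 8 8 4 → sum 38
  kept (positions 1,3,...): 8 4 0 1 7 5 9 8 → sum 42
Total = 80.
80 mod 10 = 0, so the number is valid.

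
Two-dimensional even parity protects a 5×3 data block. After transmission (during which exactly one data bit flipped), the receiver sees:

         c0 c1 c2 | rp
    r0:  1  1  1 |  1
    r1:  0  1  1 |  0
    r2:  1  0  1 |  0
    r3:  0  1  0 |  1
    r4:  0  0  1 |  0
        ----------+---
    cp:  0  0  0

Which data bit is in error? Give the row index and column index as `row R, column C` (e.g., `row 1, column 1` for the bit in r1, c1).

row 4, column 1

Recompute each row's even parity and compare to rp:
  r0: data parity 1, sent rp 1 → ok
  r1: data parity 0, sent rp 0 → ok
  r2: data parity 0, sent rp 0 → ok
  r3: data parity 1, sent rp 1 → ok
  r4: data parity 1, sent rp 0 → mismatch
Recompute each column's even parity and compare to cp:
  c0: data parity 0, sent cp 0 → ok
  c1: data parity 1, sent cp 0 → mismatch
  c2: data parity 0, sent cp 0 → ok
Exactly one row (r4) and one column (c1) fail → the flipped bit is at their intersection.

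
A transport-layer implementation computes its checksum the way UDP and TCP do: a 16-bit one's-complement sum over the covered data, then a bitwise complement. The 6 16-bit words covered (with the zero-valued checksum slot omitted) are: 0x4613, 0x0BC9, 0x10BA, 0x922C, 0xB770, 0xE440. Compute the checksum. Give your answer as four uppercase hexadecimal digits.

6F8B

One's-complement addition (fold any carry out of bit 15 back into bit 0):
  0x4613 + 0x0BC9 = 0x051DC
  0x51DC + 0x10BA = 0x06296
  0x6296 + 0x922C = 0x0F4C2
  0xF4C2 + 0xB770 = 0x1AC32 → wrap carry → 0xAC33
  0xAC33 + 0xE440 = 0x19073 → wrap carry → 0x9074
One's-complement sum = 0x9074.
Checksum = ~0x9074 & 0xFFFF = 0x6F8B.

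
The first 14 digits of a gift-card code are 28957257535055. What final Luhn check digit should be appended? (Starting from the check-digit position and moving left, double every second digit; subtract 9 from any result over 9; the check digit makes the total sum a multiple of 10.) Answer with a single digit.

8

Partial digits right→left: 5 5 0 5 3 5 7 5 2 7 5 9 8 2
Double every second digit counting from the check-digit position (so the 1st, 3rd, 5th, ... of the partial from the right).
  doubled (with −9 where >9): 1 0 6 5 4 1 7 → sum 24
  kept as-is: 5 5 5 5 7 9 2 → sum 38
Total = 24 + 38 = 62.
Check digit = (10 − (62 mod 10)) mod 10 = 8.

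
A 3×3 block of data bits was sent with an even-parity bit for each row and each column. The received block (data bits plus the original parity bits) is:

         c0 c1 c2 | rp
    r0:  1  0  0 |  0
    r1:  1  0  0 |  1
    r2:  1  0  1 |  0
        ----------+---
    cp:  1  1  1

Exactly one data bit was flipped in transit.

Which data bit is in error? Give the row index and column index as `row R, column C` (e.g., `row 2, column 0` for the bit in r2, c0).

Recompute each row's even parity and compare to rp:
  r0: data parity 1, sent rp 0 → mismatch
  r1: data parity 1, sent rp 1 → ok
  r2: data parity 0, sent rp 0 → ok
Recompute each column's even parity and compare to cp:
  c0: data parity 1, sent cp 1 → ok
  c1: data parity 0, sent cp 1 → mismatch
  c2: data parity 1, sent cp 1 → ok
Exactly one row (r0) and one column (c1) fail → the flipped bit is at their intersection.

row 0, column 1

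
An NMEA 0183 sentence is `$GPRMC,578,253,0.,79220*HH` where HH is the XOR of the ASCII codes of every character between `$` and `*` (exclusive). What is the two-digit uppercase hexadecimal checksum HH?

XOR the ASCII codes of the payload characters:
  'G' = 0x47 → acc = 0x47
  'P' = 0x50 → acc = 0x17
  'R' = 0x52 → acc = 0x45
  'M' = 0x4D → acc = 0x08
  'C' = 0x43 → acc = 0x4B
  ',' = 0x2C → acc = 0x67
  '5' = 0x35 → acc = 0x52
  '7' = 0x37 → acc = 0x65
  '8' = 0x38 → acc = 0x5D
  ',' = 0x2C → acc = 0x71
  '2' = 0x32 → acc = 0x43
  '5' = 0x35 → acc = 0x76
  '3' = 0x33 → acc = 0x45
  ',' = 0x2C → acc = 0x69
  '0' = 0x30 → acc = 0x59
  '.' = 0x2E → acc = 0x77
  ',' = 0x2C → acc = 0x5B
  '7' = 0x37 → acc = 0x6C
  '9' = 0x39 → acc = 0x55
  '2' = 0x32 → acc = 0x67
  '2' = 0x32 → acc = 0x55
  '0' = 0x30 → acc = 0x65
Checksum = 0x65.

65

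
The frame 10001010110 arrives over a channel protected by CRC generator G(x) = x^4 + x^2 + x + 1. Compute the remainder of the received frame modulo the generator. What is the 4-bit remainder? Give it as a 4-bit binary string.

0010

Modulo-2 division of 10001010110 by 10111:
  pos 0: 10001 XOR 10111 = 00110
  pos 2: 11001 XOR 10111 = 01110
  pos 3: 11100 XOR 10111 = 01011
  pos 4: 10111 XOR 10111 = 00000
Remainder = 0010 (nonzero — an error is detected).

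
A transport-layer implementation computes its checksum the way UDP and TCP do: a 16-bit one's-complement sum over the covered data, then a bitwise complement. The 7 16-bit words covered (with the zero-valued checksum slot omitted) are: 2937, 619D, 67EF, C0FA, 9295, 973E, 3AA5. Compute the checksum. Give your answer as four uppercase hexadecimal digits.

One's-complement addition (fold any carry out of bit 15 back into bit 0):
  0x2937 + 0x619D = 0x08AD4
  0x8AD4 + 0x67EF = 0x0F2C3
  0xF2C3 + 0xC0FA = 0x1B3BD → wrap carry → 0xB3BE
  0xB3BE + 0x9295 = 0x14653 → wrap carry → 0x4654
  0x4654 + 0x973E = 0x0DD92
  0xDD92 + 0x3AA5 = 0x11837 → wrap carry → 0x1838
One's-complement sum = 0x1838.
Checksum = ~0x1838 & 0xFFFF = 0xE7C7.

E7C7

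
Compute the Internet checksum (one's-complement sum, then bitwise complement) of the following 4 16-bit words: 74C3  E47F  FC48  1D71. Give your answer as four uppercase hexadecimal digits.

One's-complement addition (fold any carry out of bit 15 back into bit 0):
  0x74C3 + 0xE47F = 0x15942 → wrap carry → 0x5943
  0x5943 + 0xFC48 = 0x1558B → wrap carry → 0x558C
  0x558C + 0x1D71 = 0x072FD
One's-complement sum = 0x72FD.
Checksum = ~0x72FD & 0xFFFF = 0x8D02.

8D02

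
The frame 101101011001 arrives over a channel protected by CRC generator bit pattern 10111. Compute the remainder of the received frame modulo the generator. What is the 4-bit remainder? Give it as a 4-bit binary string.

0100

Modulo-2 division of 101101011001 by 10111:
  pos 0: 10110 XOR 10111 = 00001
  pos 4: 11011 XOR 10111 = 01100
  pos 5: 11000 XOR 10111 = 01111
  pos 6: 11110 XOR 10111 = 01001
  pos 7: 10011 XOR 10111 = 00100
Remainder = 0100 (nonzero — an error is detected).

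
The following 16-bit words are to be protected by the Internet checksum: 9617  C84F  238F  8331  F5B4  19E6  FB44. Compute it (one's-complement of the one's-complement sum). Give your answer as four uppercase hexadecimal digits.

One's-complement addition (fold any carry out of bit 15 back into bit 0):
  0x9617 + 0xC84F = 0x15E66 → wrap carry → 0x5E67
  0x5E67 + 0x238F = 0x081F6
  0x81F6 + 0x8331 = 0x10527 → wrap carry → 0x0528
  0x0528 + 0xF5B4 = 0x0FADC
  0xFADC + 0x19E6 = 0x114C2 → wrap carry → 0x14C3
  0x14C3 + 0xFB44 = 0x11007 → wrap carry → 0x1008
One's-complement sum = 0x1008.
Checksum = ~0x1008 & 0xFFFF = 0xEFF7.

EFF7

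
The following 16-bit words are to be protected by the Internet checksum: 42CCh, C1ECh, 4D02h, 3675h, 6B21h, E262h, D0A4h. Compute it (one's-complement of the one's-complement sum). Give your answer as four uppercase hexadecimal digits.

59A6

One's-complement addition (fold any carry out of bit 15 back into bit 0):
  0x42CC + 0xC1EC = 0x104B8 → wrap carry → 0x04B9
  0x04B9 + 0x4D02 = 0x051BB
  0x51BB + 0x3675 = 0x08830
  0x8830 + 0x6B21 = 0x0F351
  0xF351 + 0xE262 = 0x1D5B3 → wrap carry → 0xD5B4
  0xD5B4 + 0xD0A4 = 0x1A658 → wrap carry → 0xA659
One's-complement sum = 0xA659.
Checksum = ~0xA659 & 0xFFFF = 0x59A6.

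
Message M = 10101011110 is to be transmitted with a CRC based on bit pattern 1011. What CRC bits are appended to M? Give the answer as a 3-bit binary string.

Append 3 zeros: 10101011110000. Divide by 1011 (XOR where the leading bit is 1):
  pos 0: 1010 XOR 1011 = 0001
  pos 3: 1101 XOR 1011 = 0110
  pos 4: 1101 XOR 1011 = 0110
  pos 5: 1101 XOR 1011 = 0110
  pos 6: 1101 XOR 1011 = 0110
  pos 7: 1100 XOR 1011 = 0111
  pos 8: 1110 XOR 1011 = 0101
  pos 9: 1010 XOR 1011 = 0001
Remainder (last 3 bits) = 010. This is the CRC / FCS.

010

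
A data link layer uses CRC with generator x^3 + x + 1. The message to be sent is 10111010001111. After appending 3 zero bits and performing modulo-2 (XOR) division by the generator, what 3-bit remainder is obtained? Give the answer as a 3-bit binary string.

011

Append 3 zeros: 10111010001111000. Divide by 1011 (XOR where the leading bit is 1):
  pos 0: 1011 XOR 1011 = 0000
  pos 4: 1010 XOR 1011 = 0001
  pos 7: 1001 XOR 1011 = 0010
  pos 9: 1011 XOR 1011 = 0000
  pos 13: 1000 XOR 1011 = 0011
Remainder (last 3 bits) = 011. This is the CRC / FCS.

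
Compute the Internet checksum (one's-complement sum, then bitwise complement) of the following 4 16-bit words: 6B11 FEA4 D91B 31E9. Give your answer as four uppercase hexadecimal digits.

One's-complement addition (fold any carry out of bit 15 back into bit 0):
  0x6B11 + 0xFEA4 = 0x169B5 → wrap carry → 0x69B6
  0x69B6 + 0xD91B = 0x142D1 → wrap carry → 0x42D2
  0x42D2 + 0x31E9 = 0x074BB
One's-complement sum = 0x74BB.
Checksum = ~0x74BB & 0xFFFF = 0x8B44.

8B44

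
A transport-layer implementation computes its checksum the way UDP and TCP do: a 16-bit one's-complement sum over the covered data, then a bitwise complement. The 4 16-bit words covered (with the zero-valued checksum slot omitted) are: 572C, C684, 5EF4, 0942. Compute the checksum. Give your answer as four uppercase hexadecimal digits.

One's-complement addition (fold any carry out of bit 15 back into bit 0):
  0x572C + 0xC684 = 0x11DB0 → wrap carry → 0x1DB1
  0x1DB1 + 0x5EF4 = 0x07CA5
  0x7CA5 + 0x0942 = 0x085E7
One's-complement sum = 0x85E7.
Checksum = ~0x85E7 & 0xFFFF = 0x7A18.

7A18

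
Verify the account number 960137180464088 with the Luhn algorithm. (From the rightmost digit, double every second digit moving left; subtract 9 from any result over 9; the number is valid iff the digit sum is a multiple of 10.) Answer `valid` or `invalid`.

invalid

From the right, keep odd positions and double even positions (subtract 9 from any doubled value over 9):
  doubled (positions 2,4,...): 7 8 8 7 5 2 3 → sum 40
  kept (positions 1,3,...): 8 0 6 0 1 3 0 9 → sum 27
Total = 67.
67 mod 10 = 7, so the number is invalid.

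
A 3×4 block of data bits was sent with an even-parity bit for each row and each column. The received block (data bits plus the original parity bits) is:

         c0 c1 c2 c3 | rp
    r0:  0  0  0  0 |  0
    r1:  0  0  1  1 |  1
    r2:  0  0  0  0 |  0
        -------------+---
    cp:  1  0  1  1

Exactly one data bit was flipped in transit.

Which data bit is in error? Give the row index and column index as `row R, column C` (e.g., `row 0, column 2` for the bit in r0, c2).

Recompute each row's even parity and compare to rp:
  r0: data parity 0, sent rp 0 → ok
  r1: data parity 0, sent rp 1 → mismatch
  r2: data parity 0, sent rp 0 → ok
Recompute each column's even parity and compare to cp:
  c0: data parity 0, sent cp 1 → mismatch
  c1: data parity 0, sent cp 0 → ok
  c2: data parity 1, sent cp 1 → ok
  c3: data parity 1, sent cp 1 → ok
Exactly one row (r1) and one column (c0) fail → the flipped bit is at their intersection.

row 1, column 0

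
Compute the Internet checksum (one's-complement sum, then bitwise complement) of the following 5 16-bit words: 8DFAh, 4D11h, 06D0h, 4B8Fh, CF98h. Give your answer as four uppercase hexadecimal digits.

02FC

One's-complement addition (fold any carry out of bit 15 back into bit 0):
  0x8DFA + 0x4D11 = 0x0DB0B
  0xDB0B + 0x06D0 = 0x0E1DB
  0xE1DB + 0x4B8F = 0x12D6A → wrap carry → 0x2D6B
  0x2D6B + 0xCF98 = 0x0FD03
One's-complement sum = 0xFD03.
Checksum = ~0xFD03 & 0xFFFF = 0x02FC.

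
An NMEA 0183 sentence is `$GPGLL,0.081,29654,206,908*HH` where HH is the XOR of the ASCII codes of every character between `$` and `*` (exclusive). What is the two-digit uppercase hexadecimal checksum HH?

4E

XOR the ASCII codes of the payload characters:
  'G' = 0x47 → acc = 0x47
  'P' = 0x50 → acc = 0x17
  'G' = 0x47 → acc = 0x50
  'L' = 0x4C → acc = 0x1C
  'L' = 0x4C → acc = 0x50
  ',' = 0x2C → acc = 0x7C
  '0' = 0x30 → acc = 0x4C
  '.' = 0x2E → acc = 0x62
  '0' = 0x30 → acc = 0x52
  '8' = 0x38 → acc = 0x6A
  '1' = 0x31 → acc = 0x5B
  ',' = 0x2C → acc = 0x77
  '2' = 0x32 → acc = 0x45
  '9' = 0x39 → acc = 0x7C
  '6' = 0x36 → acc = 0x4A
  '5' = 0x35 → acc = 0x7F
  '4' = 0x34 → acc = 0x4B
  ',' = 0x2C → acc = 0x67
  '2' = 0x32 → acc = 0x55
  '0' = 0x30 → acc = 0x65
  '6' = 0x36 → acc = 0x53
  ',' = 0x2C → acc = 0x7F
  '9' = 0x39 → acc = 0x46
  '0' = 0x30 → acc = 0x76
  '8' = 0x38 → acc = 0x4E
Checksum = 0x4E.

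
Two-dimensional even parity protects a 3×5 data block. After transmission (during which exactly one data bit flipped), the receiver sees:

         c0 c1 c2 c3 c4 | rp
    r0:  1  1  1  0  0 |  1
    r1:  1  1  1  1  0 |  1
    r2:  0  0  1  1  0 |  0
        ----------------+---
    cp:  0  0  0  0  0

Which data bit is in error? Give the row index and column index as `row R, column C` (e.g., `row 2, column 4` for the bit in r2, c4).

Recompute each row's even parity and compare to rp:
  r0: data parity 1, sent rp 1 → ok
  r1: data parity 0, sent rp 1 → mismatch
  r2: data parity 0, sent rp 0 → ok
Recompute each column's even parity and compare to cp:
  c0: data parity 0, sent cp 0 → ok
  c1: data parity 0, sent cp 0 → ok
  c2: data parity 1, sent cp 0 → mismatch
  c3: data parity 0, sent cp 0 → ok
  c4: data parity 0, sent cp 0 → ok
Exactly one row (r1) and one column (c2) fail → the flipped bit is at their intersection.

row 1, column 2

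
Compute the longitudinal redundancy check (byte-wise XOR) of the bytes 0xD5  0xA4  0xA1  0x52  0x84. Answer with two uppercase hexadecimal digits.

06

XOR the bytes together:
  start with 0xD5
  0xD5 ⊕ 0xA4 = 0x71
  0x71 ⊕ 0xA1 = 0xD0
  0xD0 ⊕ 0x52 = 0x82
  0x82 ⊕ 0x84 = 0x06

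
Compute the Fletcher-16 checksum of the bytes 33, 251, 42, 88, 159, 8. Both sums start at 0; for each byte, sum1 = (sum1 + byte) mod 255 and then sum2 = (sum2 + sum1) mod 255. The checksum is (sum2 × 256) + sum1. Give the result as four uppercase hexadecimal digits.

AB47

Running sums (mod 255):
  after byte 0 (33): sum1=33, sum2=33
  after byte 1 (251): sum1=29, sum2=62
  after byte 2 (42): sum1=71, sum2=133
  after byte 3 (88): sum1=159, sum2=37
  after byte 4 (159): sum1=63, sum2=100
  after byte 5 (8): sum1=71, sum2=171
Checksum = sum2·256 + sum1 = 171·256 + 71 = 43847 = 0xAB47.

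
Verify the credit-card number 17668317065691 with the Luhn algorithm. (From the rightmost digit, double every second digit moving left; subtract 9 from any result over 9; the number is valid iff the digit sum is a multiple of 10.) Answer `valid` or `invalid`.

From the right, keep odd positions and double even positions (subtract 9 from any doubled value over 9):
  doubled (positions 2,4,...): 9 1 0 2 7 3 2 → sum 24
  kept (positions 1,3,...): 1 6 6 7 3 6 7 → sum 36
Total = 60.
60 mod 10 = 0, so the number is valid.

valid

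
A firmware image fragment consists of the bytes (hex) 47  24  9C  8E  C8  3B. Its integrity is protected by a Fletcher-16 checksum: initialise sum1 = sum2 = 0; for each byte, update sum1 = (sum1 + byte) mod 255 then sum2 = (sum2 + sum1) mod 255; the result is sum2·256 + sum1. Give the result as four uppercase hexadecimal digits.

Running sums (mod 255):
  after byte 0 (47): sum1=71, sum2=71
  after byte 1 (24): sum1=107, sum2=178
  after byte 2 (9C): sum1=8, sum2=186
  after byte 3 (8E): sum1=150, sum2=81
  after byte 4 (C8): sum1=95, sum2=176
  after byte 5 (3B): sum1=154, sum2=75
Checksum = sum2·256 + sum1 = 75·256 + 154 = 19354 = 0x4B9A.

4B9A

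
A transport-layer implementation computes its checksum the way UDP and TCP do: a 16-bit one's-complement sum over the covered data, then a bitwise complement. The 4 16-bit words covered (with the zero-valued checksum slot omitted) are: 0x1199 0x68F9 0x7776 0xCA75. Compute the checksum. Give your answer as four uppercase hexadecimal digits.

4381

One's-complement addition (fold any carry out of bit 15 back into bit 0):
  0x1199 + 0x68F9 = 0x07A92
  0x7A92 + 0x7776 = 0x0F208
  0xF208 + 0xCA75 = 0x1BC7D → wrap carry → 0xBC7E
One's-complement sum = 0xBC7E.
Checksum = ~0xBC7E & 0xFFFF = 0x4381.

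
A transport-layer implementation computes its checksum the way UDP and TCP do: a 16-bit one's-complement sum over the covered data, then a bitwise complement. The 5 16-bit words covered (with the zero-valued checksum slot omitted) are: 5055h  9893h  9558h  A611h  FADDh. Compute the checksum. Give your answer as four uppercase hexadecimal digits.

One's-complement addition (fold any carry out of bit 15 back into bit 0):
  0x5055 + 0x9893 = 0x0E8E8
  0xE8E8 + 0x9558 = 0x17E40 → wrap carry → 0x7E41
  0x7E41 + 0xA611 = 0x12452 → wrap carry → 0x2453
  0x2453 + 0xFADD = 0x11F30 → wrap carry → 0x1F31
One's-complement sum = 0x1F31.
Checksum = ~0x1F31 & 0xFFFF = 0xE0CE.

E0CE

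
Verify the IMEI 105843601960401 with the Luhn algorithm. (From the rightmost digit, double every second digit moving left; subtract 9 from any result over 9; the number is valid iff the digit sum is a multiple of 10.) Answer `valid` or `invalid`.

From the right, keep odd positions and double even positions (subtract 9 from any doubled value over 9):
  doubled (positions 2,4,...): 0 0 9 0 6 7 0 → sum 22
  kept (positions 1,3,...): 1 4 6 1 6 4 5 1 → sum 28
Total = 50.
50 mod 10 = 0, so the number is valid.

valid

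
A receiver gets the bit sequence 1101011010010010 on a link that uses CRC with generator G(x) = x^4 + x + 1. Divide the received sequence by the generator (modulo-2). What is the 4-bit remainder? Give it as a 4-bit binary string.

Modulo-2 division of 1101011010010010 by 10011:
  pos 0: 11010 XOR 10011 = 01001
  pos 1: 10011 XOR 10011 = 00000
  pos 6: 10100 XOR 10011 = 00111
  pos 8: 11110 XOR 10011 = 01101
  pos 9: 11010 XOR 10011 = 01001
  pos 10: 10011 XOR 10011 = 00000
Remainder = 0000 (zero — the frame passes the CRC check).

0000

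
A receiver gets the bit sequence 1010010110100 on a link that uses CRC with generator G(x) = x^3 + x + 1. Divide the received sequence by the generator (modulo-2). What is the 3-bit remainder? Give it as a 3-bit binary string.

000

Modulo-2 division of 1010010110100 by 1011:
  pos 0: 1010 XOR 1011 = 0001
  pos 3: 1010 XOR 1011 = 0001
  pos 6: 1110 XOR 1011 = 0101
  pos 7: 1011 XOR 1011 = 0000
Remainder = 000 (zero — the frame passes the CRC check).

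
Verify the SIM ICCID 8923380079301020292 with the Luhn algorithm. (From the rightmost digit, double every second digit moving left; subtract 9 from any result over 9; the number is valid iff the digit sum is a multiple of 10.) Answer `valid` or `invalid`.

valid

From the right, keep odd positions and double even positions (subtract 9 from any doubled value over 9):
  doubled (positions 2,4,...): 9 0 0 0 9 0 7 6 9 → sum 40
  kept (positions 1,3,...): 2 2 2 1 3 7 0 3 2 8 → sum 30
Total = 70.
70 mod 10 = 0, so the number is valid.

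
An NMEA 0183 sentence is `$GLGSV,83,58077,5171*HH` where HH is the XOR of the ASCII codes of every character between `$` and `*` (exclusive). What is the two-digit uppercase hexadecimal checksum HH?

51

XOR the ASCII codes of the payload characters:
  'G' = 0x47 → acc = 0x47
  'L' = 0x4C → acc = 0x0B
  'G' = 0x47 → acc = 0x4C
  'S' = 0x53 → acc = 0x1F
  'V' = 0x56 → acc = 0x49
  ',' = 0x2C → acc = 0x65
  '8' = 0x38 → acc = 0x5D
  '3' = 0x33 → acc = 0x6E
  ',' = 0x2C → acc = 0x42
  '5' = 0x35 → acc = 0x77
  '8' = 0x38 → acc = 0x4F
  '0' = 0x30 → acc = 0x7F
  '7' = 0x37 → acc = 0x48
  '7' = 0x37 → acc = 0x7F
  ',' = 0x2C → acc = 0x53
  '5' = 0x35 → acc = 0x66
  '1' = 0x31 → acc = 0x57
  '7' = 0x37 → acc = 0x60
  '1' = 0x31 → acc = 0x51
Checksum = 0x51.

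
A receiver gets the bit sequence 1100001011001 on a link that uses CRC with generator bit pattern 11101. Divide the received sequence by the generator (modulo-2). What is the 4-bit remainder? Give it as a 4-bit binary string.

0000

Modulo-2 division of 1100001011001 by 11101:
  pos 0: 11000 XOR 11101 = 00101
  pos 2: 10101 XOR 11101 = 01000
  pos 3: 10000 XOR 11101 = 01101
  pos 4: 11011 XOR 11101 = 00110
  pos 6: 11010 XOR 11101 = 00111
  pos 8: 11101 XOR 11101 = 00000
Remainder = 0000 (zero — the frame passes the CRC check).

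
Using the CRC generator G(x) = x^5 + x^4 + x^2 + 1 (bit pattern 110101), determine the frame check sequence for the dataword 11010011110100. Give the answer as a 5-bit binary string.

Append 5 zeros: 1101001111010000000. Divide by 110101 (XOR where the leading bit is 1):
  pos 0: 110100 XOR 110101 = 000001
  pos 5: 111110 XOR 110101 = 001011
  pos 7: 101110 XOR 110101 = 011011
  pos 8: 110110 XOR 110101 = 000011
  pos 12: 110000 XOR 110101 = 000101
Remainder (last 5 bits) = 01010. This is the CRC / FCS.

01010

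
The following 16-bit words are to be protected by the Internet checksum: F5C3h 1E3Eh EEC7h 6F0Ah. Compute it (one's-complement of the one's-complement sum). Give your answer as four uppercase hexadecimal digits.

One's-complement addition (fold any carry out of bit 15 back into bit 0):
  0xF5C3 + 0x1E3E = 0x11401 → wrap carry → 0x1402
  0x1402 + 0xEEC7 = 0x102C9 → wrap carry → 0x02CA
  0x02CA + 0x6F0A = 0x071D4
One's-complement sum = 0x71D4.
Checksum = ~0x71D4 & 0xFFFF = 0x8E2B.

8E2B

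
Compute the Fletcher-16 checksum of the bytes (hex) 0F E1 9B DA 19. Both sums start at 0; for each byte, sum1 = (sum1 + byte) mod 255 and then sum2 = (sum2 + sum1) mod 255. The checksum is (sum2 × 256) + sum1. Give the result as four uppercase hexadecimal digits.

Running sums (mod 255):
  after byte 0 (0F): sum1=15, sum2=15
  after byte 1 (E1): sum1=240, sum2=0
  after byte 2 (9B): sum1=140, sum2=140
  after byte 3 (DA): sum1=103, sum2=243
  after byte 4 (19): sum1=128, sum2=116
Checksum = sum2·256 + sum1 = 116·256 + 128 = 29824 = 0x7480.

7480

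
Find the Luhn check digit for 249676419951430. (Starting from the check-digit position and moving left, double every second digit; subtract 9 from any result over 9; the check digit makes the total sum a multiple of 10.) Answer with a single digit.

Partial digits right→left: 0 3 4 1 5 9 9 1 4 6 7 6 9 4 2
Double every second digit counting from the check-digit position (so the 1st, 3rd, 5th, ... of the partial from the right).
  doubled (with −9 where >9): 0 8 1 9 8 5 9 4 → sum 44
  kept as-is: 3 1 9 1 6 6 4 → sum 30
Total = 44 + 30 = 74.
Check digit = (10 − (74 mod 10)) mod 10 = 6.

6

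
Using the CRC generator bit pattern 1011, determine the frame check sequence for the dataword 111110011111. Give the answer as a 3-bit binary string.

000

Append 3 zeros: 111110011111000. Divide by 1011 (XOR where the leading bit is 1):
  pos 0: 1111 XOR 1011 = 0100
  pos 1: 1001 XOR 1011 = 0010
  pos 3: 1000 XOR 1011 = 0011
  pos 5: 1111 XOR 1011 = 0100
  pos 6: 1001 XOR 1011 = 0010
  pos 8: 1011 XOR 1011 = 0000
Remainder (last 3 bits) = 000. This is the CRC / FCS.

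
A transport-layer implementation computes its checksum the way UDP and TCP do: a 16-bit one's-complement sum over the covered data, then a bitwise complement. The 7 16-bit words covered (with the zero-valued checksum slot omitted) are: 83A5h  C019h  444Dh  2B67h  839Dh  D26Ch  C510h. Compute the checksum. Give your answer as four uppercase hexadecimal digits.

One's-complement addition (fold any carry out of bit 15 back into bit 0):
  0x83A5 + 0xC019 = 0x143BE → wrap carry → 0x43BF
  0x43BF + 0x444D = 0x0880C
  0x880C + 0x2B67 = 0x0B373
  0xB373 + 0x839D = 0x13710 → wrap carry → 0x3711
  0x3711 + 0xD26C = 0x1097D → wrap carry → 0x097E
  0x097E + 0xC510 = 0x0CE8E
One's-complement sum = 0xCE8E.
Checksum = ~0xCE8E & 0xFFFF = 0x3171.

3171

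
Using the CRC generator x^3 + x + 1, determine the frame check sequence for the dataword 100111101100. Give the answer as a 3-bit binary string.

Append 3 zeros: 100111101100000. Divide by 1011 (XOR where the leading bit is 1):
  pos 0: 1001 XOR 1011 = 0010
  pos 2: 1011 XOR 1011 = 0000
  pos 6: 1011 XOR 1011 = 0000
Remainder (last 3 bits) = 000. This is the CRC / FCS.

000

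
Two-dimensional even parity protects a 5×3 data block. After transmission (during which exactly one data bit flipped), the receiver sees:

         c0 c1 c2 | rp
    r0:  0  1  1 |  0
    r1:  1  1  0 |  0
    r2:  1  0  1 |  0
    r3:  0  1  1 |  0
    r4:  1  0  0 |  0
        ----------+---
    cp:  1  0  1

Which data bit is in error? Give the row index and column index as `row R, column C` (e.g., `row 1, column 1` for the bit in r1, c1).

Recompute each row's even parity and compare to rp:
  r0: data parity 0, sent rp 0 → ok
  r1: data parity 0, sent rp 0 → ok
  r2: data parity 0, sent rp 0 → ok
  r3: data parity 0, sent rp 0 → ok
  r4: data parity 1, sent rp 0 → mismatch
Recompute each column's even parity and compare to cp:
  c0: data parity 1, sent cp 1 → ok
  c1: data parity 1, sent cp 0 → mismatch
  c2: data parity 1, sent cp 1 → ok
Exactly one row (r4) and one column (c1) fail → the flipped bit is at their intersection.

row 4, column 1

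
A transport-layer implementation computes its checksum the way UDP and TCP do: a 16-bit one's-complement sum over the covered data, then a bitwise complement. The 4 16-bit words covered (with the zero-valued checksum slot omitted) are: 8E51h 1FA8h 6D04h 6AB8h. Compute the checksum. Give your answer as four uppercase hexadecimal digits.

7A49

One's-complement addition (fold any carry out of bit 15 back into bit 0):
  0x8E51 + 0x1FA8 = 0x0ADF9
  0xADF9 + 0x6D04 = 0x11AFD → wrap carry → 0x1AFE
  0x1AFE + 0x6AB8 = 0x085B6
One's-complement sum = 0x85B6.
Checksum = ~0x85B6 & 0xFFFF = 0x7A49.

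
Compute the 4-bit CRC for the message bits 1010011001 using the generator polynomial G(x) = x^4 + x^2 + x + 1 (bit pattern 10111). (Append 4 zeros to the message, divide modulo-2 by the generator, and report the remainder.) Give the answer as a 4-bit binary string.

1000

Append 4 zeros: 10100110010000. Divide by 10111 (XOR where the leading bit is 1):
  pos 0: 10100 XOR 10111 = 00011
  pos 3: 11110 XOR 10111 = 01001
  pos 4: 10010 XOR 10111 = 00101
  pos 6: 10110 XOR 10111 = 00001
Remainder (last 4 bits) = 1000. This is the CRC / FCS.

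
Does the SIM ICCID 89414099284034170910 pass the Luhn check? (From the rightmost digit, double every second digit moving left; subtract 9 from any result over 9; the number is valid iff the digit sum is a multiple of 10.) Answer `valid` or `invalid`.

invalid

From the right, keep odd positions and double even positions (subtract 9 from any doubled value over 9):
  doubled (positions 2,4,...): 2 0 2 6 8 4 9 8 8 7 → sum 54
  kept (positions 1,3,...): 0 9 7 4 0 8 9 0 1 9 → sum 47
Total = 101.
101 mod 10 = 1, so the number is invalid.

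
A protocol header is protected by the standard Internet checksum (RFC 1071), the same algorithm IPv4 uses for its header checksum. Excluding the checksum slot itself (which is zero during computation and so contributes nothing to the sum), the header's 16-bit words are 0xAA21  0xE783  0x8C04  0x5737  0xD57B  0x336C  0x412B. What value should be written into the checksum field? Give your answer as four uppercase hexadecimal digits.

One's-complement addition (fold any carry out of bit 15 back into bit 0):
  0xAA21 + 0xE783 = 0x191A4 → wrap carry → 0x91A5
  0x91A5 + 0x8C04 = 0x11DA9 → wrap carry → 0x1DAA
  0x1DAA + 0x5737 = 0x074E1
  0x74E1 + 0xD57B = 0x14A5C → wrap carry → 0x4A5D
  0x4A5D + 0x336C = 0x07DC9
  0x7DC9 + 0x412B = 0x0BEF4
One's-complement sum = 0xBEF4.
Checksum = ~0xBEF4 & 0xFFFF = 0x410B.

410B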